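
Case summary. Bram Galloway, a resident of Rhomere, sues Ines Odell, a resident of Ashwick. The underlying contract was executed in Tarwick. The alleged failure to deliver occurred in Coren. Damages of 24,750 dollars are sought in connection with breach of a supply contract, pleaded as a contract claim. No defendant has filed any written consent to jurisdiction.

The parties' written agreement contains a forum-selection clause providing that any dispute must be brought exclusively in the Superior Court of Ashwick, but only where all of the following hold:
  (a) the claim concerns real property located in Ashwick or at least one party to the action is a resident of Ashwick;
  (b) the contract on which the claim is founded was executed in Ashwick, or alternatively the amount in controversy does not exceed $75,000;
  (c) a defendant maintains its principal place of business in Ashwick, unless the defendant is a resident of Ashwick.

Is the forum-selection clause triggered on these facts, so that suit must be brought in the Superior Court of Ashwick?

Yes

The Superior Court of Ashwick:
  (a) Ines Odell resides in Ashwick — that alternative is enough. Condition met.
  (b) The amount in controversy is USD 24,750, within the USD 75,000 ceiling, so this disjunct is met. Met.
  (c) No defendant is a corporation. But the defendant resides in Ashwick, and the 'unless' clause therefore excuses the requirement. Satisfied.
  → Forum clause is triggered.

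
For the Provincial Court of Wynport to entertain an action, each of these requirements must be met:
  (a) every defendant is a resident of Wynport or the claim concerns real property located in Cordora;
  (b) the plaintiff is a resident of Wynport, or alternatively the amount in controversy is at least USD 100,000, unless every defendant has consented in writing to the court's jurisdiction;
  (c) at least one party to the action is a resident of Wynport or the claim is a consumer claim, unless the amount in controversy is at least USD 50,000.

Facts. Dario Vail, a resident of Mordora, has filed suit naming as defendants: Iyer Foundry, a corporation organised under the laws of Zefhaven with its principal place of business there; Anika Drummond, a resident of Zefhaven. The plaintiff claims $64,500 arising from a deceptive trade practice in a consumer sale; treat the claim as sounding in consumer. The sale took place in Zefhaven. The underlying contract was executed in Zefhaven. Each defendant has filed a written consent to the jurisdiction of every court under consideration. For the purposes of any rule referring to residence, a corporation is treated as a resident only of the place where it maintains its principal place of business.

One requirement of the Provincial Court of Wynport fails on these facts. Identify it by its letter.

The Provincial Court of Wynport:
  (a) The defendants reside as follows — Iyer Foundry in Zefhaven, Anika Drummond in Zefhaven — not all in Wynport; the claim does not concern real property — every alternative fails. Not met.
  (b) The plaintiff resides in Mordora, not Wynport; the amount in controversy is 64,500 dollars, below the USD 100,000 floor — none of the alternatives is met. But every defendant has filed written consent, and the 'unless' clause therefore excuses the requirement. Condition met.
  (c) The claim is a consumer claim, so this disjunct is met. Satisfied.
Only condition (a) fails.

(a)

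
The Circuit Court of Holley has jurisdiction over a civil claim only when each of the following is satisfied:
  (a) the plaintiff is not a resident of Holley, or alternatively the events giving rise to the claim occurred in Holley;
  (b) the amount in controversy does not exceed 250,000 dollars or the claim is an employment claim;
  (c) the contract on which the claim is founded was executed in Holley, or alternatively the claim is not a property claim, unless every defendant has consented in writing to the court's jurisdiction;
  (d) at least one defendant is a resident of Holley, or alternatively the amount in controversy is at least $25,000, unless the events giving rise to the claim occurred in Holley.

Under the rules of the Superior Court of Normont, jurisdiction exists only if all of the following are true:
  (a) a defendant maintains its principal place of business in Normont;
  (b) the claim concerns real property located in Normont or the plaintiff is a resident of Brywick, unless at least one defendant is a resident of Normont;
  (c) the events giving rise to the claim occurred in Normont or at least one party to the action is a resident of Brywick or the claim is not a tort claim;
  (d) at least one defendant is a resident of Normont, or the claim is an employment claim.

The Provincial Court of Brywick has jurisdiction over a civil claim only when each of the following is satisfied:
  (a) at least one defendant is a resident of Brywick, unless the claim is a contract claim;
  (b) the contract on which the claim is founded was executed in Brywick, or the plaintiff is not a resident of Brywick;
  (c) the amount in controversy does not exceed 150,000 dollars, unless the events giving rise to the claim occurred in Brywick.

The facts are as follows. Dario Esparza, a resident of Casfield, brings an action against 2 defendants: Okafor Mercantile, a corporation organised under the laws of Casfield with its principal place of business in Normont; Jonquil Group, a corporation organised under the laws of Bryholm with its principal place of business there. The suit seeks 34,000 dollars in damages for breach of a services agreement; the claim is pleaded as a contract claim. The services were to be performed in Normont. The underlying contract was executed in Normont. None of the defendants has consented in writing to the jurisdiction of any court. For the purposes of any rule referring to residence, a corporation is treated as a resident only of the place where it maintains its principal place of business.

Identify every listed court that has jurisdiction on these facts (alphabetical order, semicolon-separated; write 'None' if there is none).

the Circuit Court of Holley; the Provincial Court of Brywick; the Superior Court of Normont

The Circuit Court of Holley:
  (a) The plaintiff resides in Casfield, which is not Holley — that alternative is enough. Satisfied.
  (b) The amount in controversy is USD 34,000, within the $250,000 ceiling, which satisfies one of the alternatives. Condition met.
  (c) The claim is a contract claim, not a property claim — that alternative is enough. Met.
  (d) The amount in controversy is 34,000 dollars, which meets the $25,000 floor, so this disjunct is met. Condition met.
  → Every requirement is satisfied — jurisdiction.
The Superior Court of Normont:
  (a) Okafor Mercantile has its principal place of business in Normont. Condition met.
  (b) The claim does not concern real property; the plaintiff resides in Casfield, not Brywick — none of the alternatives is met. But Okafor Mercantile resides in Normont, and the 'unless' clause therefore excuses the requirement. Condition met.
  (c) The operative events occurred in Normont — that alternative is enough. Met.
  (d) Okafor Mercantile resides in Normont — that alternative is enough. Met.
  → Every requirement is satisfied — jurisdiction.
The Provincial Court of Brywick:
  (a) No defendant resides in Brywick (they reside in Normont, Bryholm). But the claim is a contract claim, and the 'unless' clause therefore excuses the requirement. Condition met.
  (b) The plaintiff resides in Casfield, which is not Brywick — that alternative is enough. Condition met.
  (c) The amount in controversy is $34,000, within the 150,000 dollars ceiling. Satisfied.
  → All conditions met; jurisdiction exists.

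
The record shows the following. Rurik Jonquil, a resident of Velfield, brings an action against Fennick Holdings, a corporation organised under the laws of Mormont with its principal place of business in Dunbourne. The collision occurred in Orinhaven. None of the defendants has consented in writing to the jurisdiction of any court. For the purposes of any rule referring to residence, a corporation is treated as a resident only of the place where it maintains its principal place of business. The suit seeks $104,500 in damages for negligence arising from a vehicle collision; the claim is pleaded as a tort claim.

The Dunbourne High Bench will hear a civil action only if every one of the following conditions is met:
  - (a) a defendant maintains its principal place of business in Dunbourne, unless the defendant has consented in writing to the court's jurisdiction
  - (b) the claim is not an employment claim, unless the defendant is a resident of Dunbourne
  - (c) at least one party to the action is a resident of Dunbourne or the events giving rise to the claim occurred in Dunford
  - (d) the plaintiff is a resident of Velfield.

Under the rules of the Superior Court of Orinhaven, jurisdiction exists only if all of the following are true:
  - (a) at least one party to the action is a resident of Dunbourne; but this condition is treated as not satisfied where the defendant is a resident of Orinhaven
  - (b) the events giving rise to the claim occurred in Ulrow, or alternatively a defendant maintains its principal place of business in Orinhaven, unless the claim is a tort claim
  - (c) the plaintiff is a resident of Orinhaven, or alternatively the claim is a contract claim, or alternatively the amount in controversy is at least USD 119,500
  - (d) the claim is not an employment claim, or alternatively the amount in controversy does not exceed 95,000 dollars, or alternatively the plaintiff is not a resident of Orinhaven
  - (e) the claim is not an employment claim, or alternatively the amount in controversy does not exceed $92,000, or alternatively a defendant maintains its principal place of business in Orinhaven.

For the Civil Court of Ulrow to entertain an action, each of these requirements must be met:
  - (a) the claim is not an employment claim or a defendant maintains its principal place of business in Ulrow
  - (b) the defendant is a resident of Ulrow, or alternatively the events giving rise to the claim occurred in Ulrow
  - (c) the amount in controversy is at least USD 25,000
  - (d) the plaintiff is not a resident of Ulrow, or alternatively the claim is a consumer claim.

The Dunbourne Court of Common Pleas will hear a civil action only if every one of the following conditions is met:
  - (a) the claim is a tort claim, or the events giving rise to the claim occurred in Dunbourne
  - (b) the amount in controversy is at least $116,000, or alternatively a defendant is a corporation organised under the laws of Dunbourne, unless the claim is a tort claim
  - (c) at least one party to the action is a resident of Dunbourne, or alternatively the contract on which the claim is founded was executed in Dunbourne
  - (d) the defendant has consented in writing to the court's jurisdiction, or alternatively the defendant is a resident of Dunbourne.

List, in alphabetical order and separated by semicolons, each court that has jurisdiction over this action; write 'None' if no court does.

The Dunbourne High Bench:
  (a) Fennick Holdings has its principal place of business in Dunbourne. Satisfied.
  (b) The claim is a tort claim, not an employment claim. Satisfied.
  (c) Fennick Holdings resides in Dunbourne, which satisfies one of the alternatives. Satisfied.
  (d) The plaintiff resides in Velfield. Condition met.
  → Jurisdiction lies.
The Superior Court of Orinhaven:
  (a) Fennick Holdings resides in Dunbourne. The exception is not triggered, since the defendant resides in Dunbourne, not Orinhaven. Satisfied.
  (b) The operative events occurred in Orinhaven, not Ulrow; the corporate defendant(s) have their principal place of business in Dunbourne, not Orinhaven — every alternative fails. But the claim is a tort claim, and the 'unless' clause therefore excuses the requirement. Satisfied.
  (c) The plaintiff resides in Velfield, not Orinhaven; the claim is a tort claim, not a contract claim; the amount in controversy is USD 104,500, below the 119,500 dollars floor — none of the alternatives is met. Fails.
  (d) The claim is a tort claim, not an employment claim, so this disjunct is met. Satisfied.
  (e) The claim is a tort claim, not an employment claim — that alternative is enough. Met.
  → The court lacks jurisdiction.
The Civil Court of Ulrow:
  (a) The claim is a tort claim, not an employment claim, so one alternative holds. Condition met.
  (b) The defendant resides in Dunbourne, not Ulrow; the operative events occurred in Orinhaven, not Ulrow — none of the alternatives is met. Not met.
  (c) The amount in controversy is 104,500 dollars, which meets the 25,000 dollars floor. Met.
  (d) The plaintiff resides in Velfield, which is not Ulrow — that alternative is enough. Met.
  → At least one condition fails; no jurisdiction.
The Dunbourne Court of Common Pleas:
  (a) The claim is a tort claim, which satisfies one of the alternatives. Condition met.
  (b) The amount in controversy is USD 104,500, below the USD 116,000 floor; the corporate defendant(s) are organised in Mormont, not Dunbourne — every alternative fails. The proviso rescues it, though: the claim is a tort claim. Condition met.
  (c) Fennick Holdings resides in Dunbourne, so one alternative holds. Met.
  (d) The defendant resides in Dunbourne, so this disjunct is met. Condition met.
  → All conditions met; jurisdiction exists.

the Dunbourne Court of Common Pleas; the Dunbourne High Bench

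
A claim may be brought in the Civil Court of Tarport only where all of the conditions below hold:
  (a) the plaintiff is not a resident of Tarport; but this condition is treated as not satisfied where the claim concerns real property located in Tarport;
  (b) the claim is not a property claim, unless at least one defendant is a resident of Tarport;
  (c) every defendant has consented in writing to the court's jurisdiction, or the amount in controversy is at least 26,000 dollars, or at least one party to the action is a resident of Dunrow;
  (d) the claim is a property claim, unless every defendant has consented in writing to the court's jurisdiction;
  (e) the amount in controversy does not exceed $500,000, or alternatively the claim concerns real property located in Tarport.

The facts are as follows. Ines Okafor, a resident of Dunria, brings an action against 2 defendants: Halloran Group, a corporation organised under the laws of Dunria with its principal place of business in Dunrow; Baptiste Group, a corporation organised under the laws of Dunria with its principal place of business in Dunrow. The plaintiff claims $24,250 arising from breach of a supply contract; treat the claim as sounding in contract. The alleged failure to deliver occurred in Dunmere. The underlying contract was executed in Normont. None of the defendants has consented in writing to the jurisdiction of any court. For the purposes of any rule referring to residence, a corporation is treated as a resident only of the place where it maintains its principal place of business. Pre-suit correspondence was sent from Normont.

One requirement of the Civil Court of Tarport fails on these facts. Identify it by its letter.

The Civil Court of Tarport:
  (a) The plaintiff resides in Dunria, which is not Tarport. And the carve-out is inapplicable — the claim does not concern real property. Met.
  (b) The claim is a contract claim, not a property claim. Satisfied.
  (c) Halloran Group resides in Dunrow, which satisfies one of the alternatives. Satisfied.
  (d) The claim is a contract claim, not a property claim. The proviso offers no rescue either, since no such written consent has been filed. Fails.
  (e) The amount in controversy is USD 24,250, within the USD 500,000 ceiling — that alternative is enough. Met.
Only condition (d) fails.

(d)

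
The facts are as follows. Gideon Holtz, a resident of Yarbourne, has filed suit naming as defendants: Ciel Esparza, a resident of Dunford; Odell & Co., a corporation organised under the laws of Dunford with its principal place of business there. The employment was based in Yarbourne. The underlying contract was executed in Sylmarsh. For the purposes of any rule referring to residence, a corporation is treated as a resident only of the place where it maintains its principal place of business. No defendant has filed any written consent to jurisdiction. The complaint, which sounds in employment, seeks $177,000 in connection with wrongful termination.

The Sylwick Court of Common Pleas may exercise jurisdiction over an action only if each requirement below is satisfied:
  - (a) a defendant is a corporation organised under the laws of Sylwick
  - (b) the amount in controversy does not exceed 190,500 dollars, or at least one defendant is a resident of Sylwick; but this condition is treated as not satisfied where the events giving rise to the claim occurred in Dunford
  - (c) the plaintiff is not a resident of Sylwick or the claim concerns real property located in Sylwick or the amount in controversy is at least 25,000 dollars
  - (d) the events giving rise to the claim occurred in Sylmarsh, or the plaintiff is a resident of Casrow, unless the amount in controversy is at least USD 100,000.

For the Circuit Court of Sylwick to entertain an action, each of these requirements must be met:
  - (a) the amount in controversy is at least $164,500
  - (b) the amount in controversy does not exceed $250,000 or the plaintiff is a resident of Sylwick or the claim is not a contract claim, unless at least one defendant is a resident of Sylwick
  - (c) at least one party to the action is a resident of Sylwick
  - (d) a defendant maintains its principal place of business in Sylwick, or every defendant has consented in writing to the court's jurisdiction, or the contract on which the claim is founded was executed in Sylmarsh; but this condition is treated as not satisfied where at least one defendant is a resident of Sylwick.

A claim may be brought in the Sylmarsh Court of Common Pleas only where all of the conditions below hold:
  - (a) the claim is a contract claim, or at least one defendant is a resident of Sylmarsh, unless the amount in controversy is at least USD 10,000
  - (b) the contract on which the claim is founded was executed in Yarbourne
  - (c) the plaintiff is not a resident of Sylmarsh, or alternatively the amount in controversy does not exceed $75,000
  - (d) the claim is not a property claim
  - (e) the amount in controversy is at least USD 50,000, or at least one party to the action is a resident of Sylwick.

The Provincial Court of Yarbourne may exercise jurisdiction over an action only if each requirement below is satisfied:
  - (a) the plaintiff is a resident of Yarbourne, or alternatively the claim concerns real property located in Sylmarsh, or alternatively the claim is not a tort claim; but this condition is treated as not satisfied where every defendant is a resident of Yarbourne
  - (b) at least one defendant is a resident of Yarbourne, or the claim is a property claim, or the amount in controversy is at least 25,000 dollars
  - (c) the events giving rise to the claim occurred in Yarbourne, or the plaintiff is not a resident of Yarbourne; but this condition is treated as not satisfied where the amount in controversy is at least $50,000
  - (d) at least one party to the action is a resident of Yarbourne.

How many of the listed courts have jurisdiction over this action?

0

The Sylwick Court of Common Pleas:
  (a) The corporate defendant(s) are organised in Dunford, not Sylwick. Condition not met.
  (b) The amount in controversy is USD 177,000, within the 190,500 dollars ceiling, so one alternative holds. The carve-out does not apply: the operative events occurred in Yarbourne, not Dunford. Met.
  (c) The plaintiff resides in Yarbourne, which is not Sylwick, so one alternative holds. Condition met.
  (d) The operative events occurred in Yarbourne, not Sylmarsh; the plaintiff resides in Yarbourne, not Casrow — every alternative fails. However, the amount in controversy is 177,000 dollars, which meets the 100,000 dollars floor, so the 'unless' proviso supplies this condition. Satisfied.
  → No jurisdiction.
The Circuit Court of Sylwick:
  (a) The amount in controversy is $177,000, which meets the 164,500 dollars floor. Condition met.
  (b) The amount in controversy is USD 177,000, within the USD 250,000 ceiling, so one alternative holds. Condition met.
  (c) No party resides in Sylwick. Condition not met.
  (d) The contract was executed in Sylmarsh, so this disjunct is met. The exception is not triggered, since no defendant resides in Sylwick (they reside in Dunford, Dunford). Condition met.
  → No jurisdiction.
The Sylmarsh Court of Common Pleas:
  (a) The claim is an employment claim, not a contract claim; no defendant resides in Sylmarsh (they reside in Dunford, Dunford) — every alternative fails. But the amount in controversy is USD 177,000, which meets the USD 10,000 floor, and the 'unless' clause therefore excuses the requirement. Condition met.
  (b) The contract was executed in Sylmarsh, not Yarbourne. Not satisfied.
  (c) The plaintiff resides in Yarbourne, which is not Sylmarsh, so one alternative holds. Satisfied.
  (d) The claim is an employment claim, not a property claim. Condition met.
  (e) The amount in controversy is 177,000 dollars, which meets the $50,000 floor — that alternative is enough. Satisfied.
  → At least one condition fails; no jurisdiction.
The Provincial Court of Yarbourne:
  (a) The plaintiff resides in Yarbourne, so one alternative holds. The carve-out does not apply: the defendants reside as follows — Ciel Esparza in Dunford, Odell & Co. in Dunford — not all in Yarbourne. Met.
  (b) The amount in controversy is 177,000 dollars, which meets the $25,000 floor — that alternative is enough. Met.
  (c) The operative events occurred in Yarbourne — that alternative is enough. But the carve-out bites: the amount in controversy is USD 177,000, which meets the USD 50,000 floor. Not met.
  (d) Gideon Holtz resides in Yarbourne. Condition met.
  → No jurisdiction.
No court satisfies all of its conditions.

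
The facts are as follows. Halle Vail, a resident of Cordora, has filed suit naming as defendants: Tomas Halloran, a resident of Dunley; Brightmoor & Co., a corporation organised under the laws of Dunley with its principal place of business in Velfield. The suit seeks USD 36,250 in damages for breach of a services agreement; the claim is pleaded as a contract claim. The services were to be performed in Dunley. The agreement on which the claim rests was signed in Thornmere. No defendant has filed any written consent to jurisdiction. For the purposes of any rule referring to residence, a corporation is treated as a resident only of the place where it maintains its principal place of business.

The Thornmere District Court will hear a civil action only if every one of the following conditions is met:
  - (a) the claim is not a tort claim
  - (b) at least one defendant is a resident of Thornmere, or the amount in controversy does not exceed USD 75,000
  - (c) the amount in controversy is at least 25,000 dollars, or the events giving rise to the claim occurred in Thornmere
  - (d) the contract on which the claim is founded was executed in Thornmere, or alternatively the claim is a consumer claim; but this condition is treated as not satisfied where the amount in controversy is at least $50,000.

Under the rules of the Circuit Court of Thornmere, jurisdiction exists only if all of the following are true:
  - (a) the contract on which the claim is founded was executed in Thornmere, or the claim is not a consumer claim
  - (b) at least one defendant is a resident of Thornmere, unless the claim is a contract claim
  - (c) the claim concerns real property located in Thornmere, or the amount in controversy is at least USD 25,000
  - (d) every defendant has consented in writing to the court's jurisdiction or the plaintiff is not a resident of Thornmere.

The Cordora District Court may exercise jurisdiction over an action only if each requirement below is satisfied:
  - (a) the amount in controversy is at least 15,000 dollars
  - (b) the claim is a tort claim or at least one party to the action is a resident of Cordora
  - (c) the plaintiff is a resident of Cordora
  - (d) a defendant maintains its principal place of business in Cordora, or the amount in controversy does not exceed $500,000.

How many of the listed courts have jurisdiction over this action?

The Thornmere District Court:
  (a) The claim is a contract claim, not a tort claim. Satisfied.
  (b) The amount in controversy is 36,250 dollars, within the 75,000 dollars ceiling — that alternative is enough. Met.
  (c) The amount in controversy is 36,250 dollars, which meets the $25,000 floor, so one alternative holds. Condition met.
  (d) The contract was executed in Thornmere, so one alternative holds. The carve-out does not apply: the amount in controversy is 36,250 dollars, below the 50,000 dollars floor. Satisfied.
  → Jurisdiction lies.
The Circuit Court of Thornmere:
  (a) The contract was executed in Thornmere, so one alternative holds. Satisfied.
  (b) No defendant resides in Thornmere (they reside in Dunley, Velfield). The proviso rescues it, though: the claim is a contract claim. Satisfied.
  (c) The amount in controversy is $36,250, which meets the $25,000 floor, so one alternative holds. Satisfied.
  (d) The plaintiff resides in Cordora, which is not Thornmere, so this disjunct is met. Condition met.
  → Every requirement is satisfied — jurisdiction.
The Cordora District Court:
  (a) The amount in controversy is USD 36,250, which meets the USD 15,000 floor. Satisfied.
  (b) Halle Vail resides in Cordora, which satisfies one of the alternatives. Condition met.
  (c) The plaintiff resides in Cordora. Satisfied.
  (d) The amount in controversy is $36,250, within the USD 500,000 ceiling, which satisfies one of the alternatives. Satisfied.
  → Jurisdiction lies.
Courts with jurisdiction: the Thornmere District Court, the Circuit Court of Thornmere, the Cordora District Court — 3 in total.

3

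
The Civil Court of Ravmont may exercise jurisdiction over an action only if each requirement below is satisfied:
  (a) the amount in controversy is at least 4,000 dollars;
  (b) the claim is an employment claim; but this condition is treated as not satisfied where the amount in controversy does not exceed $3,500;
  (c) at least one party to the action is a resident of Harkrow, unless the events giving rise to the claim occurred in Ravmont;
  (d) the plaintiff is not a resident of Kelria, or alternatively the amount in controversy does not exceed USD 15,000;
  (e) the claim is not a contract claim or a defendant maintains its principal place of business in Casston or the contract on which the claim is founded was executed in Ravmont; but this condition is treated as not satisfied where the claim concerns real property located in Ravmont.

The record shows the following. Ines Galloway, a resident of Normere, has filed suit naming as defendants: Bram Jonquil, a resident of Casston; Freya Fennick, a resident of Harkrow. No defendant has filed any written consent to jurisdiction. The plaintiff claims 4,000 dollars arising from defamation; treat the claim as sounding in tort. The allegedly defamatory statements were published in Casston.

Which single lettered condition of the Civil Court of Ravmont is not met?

(b)

The Civil Court of Ravmont:
  (a) The amount in controversy is USD 4,000, which meets the USD 4,000 floor. Met.
  (b) The claim is a tort claim, not an employment claim. Not satisfied.
  (c) Freya Fennick resides in Harkrow. Condition met.
  (d) The plaintiff resides in Normere, which is not Kelria — that alternative is enough. Met.
  (e) The claim is a tort claim, not a contract claim, so this disjunct is met. And the carve-out is inapplicable — the claim does not concern real property. Met.
Only condition (b) fails.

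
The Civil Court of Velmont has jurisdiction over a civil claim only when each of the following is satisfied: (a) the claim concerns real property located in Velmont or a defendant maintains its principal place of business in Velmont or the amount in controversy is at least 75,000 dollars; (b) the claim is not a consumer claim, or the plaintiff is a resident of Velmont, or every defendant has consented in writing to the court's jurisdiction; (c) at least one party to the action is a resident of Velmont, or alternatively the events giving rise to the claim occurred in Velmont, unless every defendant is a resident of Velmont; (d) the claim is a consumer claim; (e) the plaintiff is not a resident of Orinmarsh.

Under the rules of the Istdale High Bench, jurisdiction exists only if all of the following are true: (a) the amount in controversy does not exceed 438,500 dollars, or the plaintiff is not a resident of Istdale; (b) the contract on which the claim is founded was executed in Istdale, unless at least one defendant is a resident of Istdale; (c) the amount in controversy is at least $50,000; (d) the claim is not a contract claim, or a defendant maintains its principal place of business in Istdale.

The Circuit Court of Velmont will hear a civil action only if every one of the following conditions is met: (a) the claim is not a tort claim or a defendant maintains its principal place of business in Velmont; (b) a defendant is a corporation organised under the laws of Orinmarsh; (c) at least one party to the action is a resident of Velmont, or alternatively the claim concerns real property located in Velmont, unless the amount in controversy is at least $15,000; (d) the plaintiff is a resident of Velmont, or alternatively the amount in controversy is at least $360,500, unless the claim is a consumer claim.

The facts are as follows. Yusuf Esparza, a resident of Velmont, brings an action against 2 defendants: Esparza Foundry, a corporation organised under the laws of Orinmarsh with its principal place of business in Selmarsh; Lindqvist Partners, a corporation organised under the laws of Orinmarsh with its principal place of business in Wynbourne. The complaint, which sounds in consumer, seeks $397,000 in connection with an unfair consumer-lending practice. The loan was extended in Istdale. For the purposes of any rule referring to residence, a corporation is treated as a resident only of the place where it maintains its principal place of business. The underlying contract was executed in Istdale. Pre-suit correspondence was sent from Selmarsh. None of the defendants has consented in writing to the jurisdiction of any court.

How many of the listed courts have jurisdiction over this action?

The Civil Court of Velmont:
  (a) The amount in controversy is USD 397,000, which meets the 75,000 dollars floor, so this disjunct is met. Satisfied.
  (b) The plaintiff resides in Velmont — that alternative is enough. Met.
  (c) Yusuf Esparza resides in Velmont, so this disjunct is met. Satisfied.
  (d) The claim is a consumer claim. Condition met.
  (e) The plaintiff resides in Velmont, which is not Orinmarsh. Satisfied.
  → All conditions met; jurisdiction exists.
The Istdale High Bench:
  (a) The amount in controversy is 397,000 dollars, within the $438,500 ceiling — that alternative is enough. Condition met.
  (b) The contract was executed in Istdale. Satisfied.
  (c) The amount in controversy is USD 397,000, which meets the $50,000 floor. Satisfied.
  (d) The claim is a consumer claim, not a contract claim, so one alternative holds. Satisfied.
  → All conditions met; jurisdiction exists.
The Circuit Court of Velmont:
  (a) The claim is a consumer claim, not a tort claim — that alternative is enough. Satisfied.
  (b) Esparza Foundry is organised under the laws of Orinmarsh. Satisfied.
  (c) Yusuf Esparza resides in Velmont, which satisfies one of the alternatives. Satisfied.
  (d) The plaintiff resides in Velmont — that alternative is enough. Met.
  → All conditions met; jurisdiction exists.
Courts with jurisdiction: the Civil Court of Velmont, the Istdale High Bench, the Circuit Court of Velmont — 3 in total.

3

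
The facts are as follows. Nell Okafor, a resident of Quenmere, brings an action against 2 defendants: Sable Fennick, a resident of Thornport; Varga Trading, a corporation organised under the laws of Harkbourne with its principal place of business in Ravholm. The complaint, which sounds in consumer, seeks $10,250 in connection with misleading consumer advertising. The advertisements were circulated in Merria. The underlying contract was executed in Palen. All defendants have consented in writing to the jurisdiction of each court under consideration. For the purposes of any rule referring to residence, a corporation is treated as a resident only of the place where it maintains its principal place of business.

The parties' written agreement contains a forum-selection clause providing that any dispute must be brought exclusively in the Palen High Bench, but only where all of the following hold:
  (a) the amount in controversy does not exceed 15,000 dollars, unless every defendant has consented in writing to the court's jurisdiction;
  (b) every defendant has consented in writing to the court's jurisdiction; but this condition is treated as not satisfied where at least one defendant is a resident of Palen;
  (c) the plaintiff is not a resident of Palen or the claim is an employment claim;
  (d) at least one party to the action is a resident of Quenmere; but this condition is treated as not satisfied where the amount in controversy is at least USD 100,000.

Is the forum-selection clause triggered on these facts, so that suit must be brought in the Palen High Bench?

The Palen High Bench:
  (a) The amount in controversy is 10,250 dollars, within the 15,000 dollars ceiling. Satisfied.
  (b) Every defendant has filed written consent. The carve-out does not apply: no defendant resides in Palen (they reside in Thornport, Ravholm). Met.
  (c) The plaintiff resides in Quenmere, which is not Palen, so this disjunct is met. Met.
  (d) Nell Okafor resides in Quenmere. The exception is not triggered, since the amount in controversy is $10,250, below the $100,000 floor. Met.
  → Forum clause is triggered.

Yes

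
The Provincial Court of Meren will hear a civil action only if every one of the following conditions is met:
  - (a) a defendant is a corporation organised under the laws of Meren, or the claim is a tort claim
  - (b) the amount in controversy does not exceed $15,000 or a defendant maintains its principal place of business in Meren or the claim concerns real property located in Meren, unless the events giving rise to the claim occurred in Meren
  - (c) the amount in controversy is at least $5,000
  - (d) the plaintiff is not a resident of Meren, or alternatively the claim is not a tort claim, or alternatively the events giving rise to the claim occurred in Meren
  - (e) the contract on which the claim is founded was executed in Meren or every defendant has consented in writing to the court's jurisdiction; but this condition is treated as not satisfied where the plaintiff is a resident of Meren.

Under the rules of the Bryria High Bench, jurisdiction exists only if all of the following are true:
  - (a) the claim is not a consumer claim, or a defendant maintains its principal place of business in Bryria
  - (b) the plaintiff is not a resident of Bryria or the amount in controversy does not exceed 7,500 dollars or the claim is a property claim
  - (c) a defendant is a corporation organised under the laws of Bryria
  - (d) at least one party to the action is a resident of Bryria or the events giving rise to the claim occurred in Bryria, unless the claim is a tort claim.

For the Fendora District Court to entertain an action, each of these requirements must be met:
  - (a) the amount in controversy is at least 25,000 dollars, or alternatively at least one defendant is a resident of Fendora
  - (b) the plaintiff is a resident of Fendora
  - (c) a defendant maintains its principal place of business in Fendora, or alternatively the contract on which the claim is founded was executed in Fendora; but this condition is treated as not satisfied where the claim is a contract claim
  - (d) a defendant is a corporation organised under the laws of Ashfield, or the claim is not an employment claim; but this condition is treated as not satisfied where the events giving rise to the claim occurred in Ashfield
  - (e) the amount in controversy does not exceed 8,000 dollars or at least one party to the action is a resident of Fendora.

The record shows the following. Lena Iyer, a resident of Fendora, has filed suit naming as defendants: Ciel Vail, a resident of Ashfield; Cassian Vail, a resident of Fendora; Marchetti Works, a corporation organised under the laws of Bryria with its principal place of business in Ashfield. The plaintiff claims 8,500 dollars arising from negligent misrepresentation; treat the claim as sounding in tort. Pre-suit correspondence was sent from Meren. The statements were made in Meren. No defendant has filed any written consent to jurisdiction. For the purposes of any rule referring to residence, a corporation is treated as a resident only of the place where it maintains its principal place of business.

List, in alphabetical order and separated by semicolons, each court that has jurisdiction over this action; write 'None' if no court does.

The Provincial Court of Meren:
  (a) The claim is a tort claim, so this disjunct is met. Satisfied.
  (b) The amount in controversy is USD 8,500, within the $15,000 ceiling, so one alternative holds. Satisfied.
  (c) The amount in controversy is USD 8,500, which meets the 5,000 dollars floor. Satisfied.
  (d) The plaintiff resides in Fendora, which is not Meren, which satisfies one of the alternatives. Satisfied.
  (e) No contract (and hence no place of execution) is alleged; no such written consent has been filed — none of the alternatives is met. Condition not met.
  → No jurisdiction.
The Bryria High Bench:
  (a) The claim is a tort claim, not a consumer claim, so this disjunct is met. Met.
  (b) The plaintiff resides in Fendora, which is not Bryria, so this disjunct is met. Met.
  (c) Marchetti Works is organised under the laws of Bryria. Met.
  (d) No party resides in Bryria; the operative events occurred in Meren, not Bryria — none of the alternatives is met. However, the claim is a tort claim, so the 'unless' proviso supplies this condition. Met.
  → Every requirement is satisfied — jurisdiction.
The Fendora District Court:
  (a) Cassian Vail resides in Fendora — that alternative is enough. Satisfied.
  (b) The plaintiff resides in Fendora. Met.
  (c) The corporate defendant(s) have their principal place of business in Ashfield, not Fendora; no contract (and hence no place of execution) is alleged — every alternative fails. Not satisfied.
  (d) The claim is a tort claim, not an employment claim — that alternative is enough. The carve-out does not apply: the operative events occurred in Meren, not Ashfield. Met.
  (e) Lena Iyer resides in Fendora, so this disjunct is met. Condition met.
  → At least one condition fails; no jurisdiction.

the Bryria High Bench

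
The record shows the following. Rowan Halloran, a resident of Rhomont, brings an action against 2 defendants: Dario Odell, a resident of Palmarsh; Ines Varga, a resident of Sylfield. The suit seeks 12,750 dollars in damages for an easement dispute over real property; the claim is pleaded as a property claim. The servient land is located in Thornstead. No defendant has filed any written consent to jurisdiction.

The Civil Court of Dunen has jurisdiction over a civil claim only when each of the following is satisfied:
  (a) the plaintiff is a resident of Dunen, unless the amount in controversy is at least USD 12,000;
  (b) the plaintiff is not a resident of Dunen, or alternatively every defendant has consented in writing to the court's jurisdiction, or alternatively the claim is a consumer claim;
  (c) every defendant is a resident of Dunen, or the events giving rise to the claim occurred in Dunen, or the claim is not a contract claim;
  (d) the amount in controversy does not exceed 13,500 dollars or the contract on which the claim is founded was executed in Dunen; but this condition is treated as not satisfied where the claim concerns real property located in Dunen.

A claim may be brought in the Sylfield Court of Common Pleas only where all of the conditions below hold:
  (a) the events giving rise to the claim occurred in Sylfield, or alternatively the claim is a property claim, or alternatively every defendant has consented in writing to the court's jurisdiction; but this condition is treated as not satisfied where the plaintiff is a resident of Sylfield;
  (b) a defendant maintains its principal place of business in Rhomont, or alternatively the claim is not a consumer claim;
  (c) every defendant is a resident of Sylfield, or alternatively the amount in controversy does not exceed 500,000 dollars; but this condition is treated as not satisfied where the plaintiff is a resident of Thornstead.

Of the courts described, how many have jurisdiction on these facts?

2

The Civil Court of Dunen:
  (a) The plaintiff resides in Rhomont, not Dunen. However, the amount in controversy is $12,750, which meets the 12,000 dollars floor, so the 'unless' proviso supplies this condition. Satisfied.
  (b) The plaintiff resides in Rhomont, which is not Dunen, so one alternative holds. Satisfied.
  (c) The claim is a property claim, not a contract claim — that alternative is enough. Satisfied.
  (d) The amount in controversy is USD 12,750, within the $13,500 ceiling, which satisfies one of the alternatives. And the carve-out is inapplicable — the property lies in Thornstead, not Dunen. Met.
  → All conditions met; jurisdiction exists.
The Sylfield Court of Common Pleas:
  (a) The claim is a property claim — that alternative is enough. The exception is not triggered, since the plaintiff resides in Rhomont, not Sylfield. Met.
  (b) The claim is a property claim, not a consumer claim, so one alternative holds. Condition met.
  (c) The amount in controversy is $12,750, within the $500,000 ceiling, so one alternative holds. The exception is not triggered, since the plaintiff resides in Rhomont, not Thornstead. Satisfied.
  → All conditions met; jurisdiction exists.
Courts with jurisdiction: the Civil Court of Dunen, the Sylfield Court of Common Pleas — 2 in total.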